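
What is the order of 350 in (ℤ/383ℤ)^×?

ord(350) | φ(383) = 383 − 1 = 382 = 2 · 191.
Divisors of 382: 1, 2, 191, 382.
Check 350^d mod 383 for each divisor in increasing order:
350^1 ≡ 350 (mod 383)
350^2 ≡ 323 (mod 383)
350^191 ≡ 1 (mod 383) ✓
The smallest such exponent is 191, so the order of 350 is 191.

191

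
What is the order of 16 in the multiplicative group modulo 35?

3

ord(16) | φ(35) = φ(5·7) = (5−1)·(7−1) = 4·6 = 24 = 2^3 · 3.
Divisors of 24: 1, 2, 3, 4, 6, 8, 12, 24.
Compute 16^d (mod 35) for the divisors d until we hit 1:
16^1 ≡ 16 (mod 35)
16^2 ≡ 11 (mod 35)
16^3 ≡ 1 (mod 35) ✓
Therefore the multiplicative order of 16 modulo 35 is 3.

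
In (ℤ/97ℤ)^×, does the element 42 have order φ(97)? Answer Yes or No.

No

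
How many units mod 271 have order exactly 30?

8

φ(271) = 271 − 1 = 270 = 2 · 3^3 · 5.
In a cyclic group of order 270, there are φ(d) elements of order d for each divisor d of 270, and zero for non-divisors.
30 = 2 · 3 · 5 divides 270, and φ(30) = 8.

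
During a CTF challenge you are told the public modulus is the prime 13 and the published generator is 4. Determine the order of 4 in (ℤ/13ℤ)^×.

6

Since 4 ∈ (Z/13Z)^×, its order divides φ(13) = 13 − 1 = 12 = 2^2 · 3.
Divisors of 12: 1, 2, 3, 4, 6, 12.
Compute 4^d (mod 13) for the divisors d until we hit 1:
4^1 ≡ 4 (mod 13)
4^2 ≡ 3 (mod 13)
4^3 ≡ 12 (mod 13)
4^4 ≡ 9 (mod 13)
4^6 ≡ 1 (mod 13) ✓
Hence ord(4) = 6.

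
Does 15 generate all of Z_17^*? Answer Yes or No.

No

φ(17) = 17 − 1 = 16 = 2^4.
It suffices to check that the order of 15 is not a proper divisor of 16: compute 15^(16/q) for q ∈ {2}.
15^8 ≡ 1 (mod 17)  [q = 2: ≡ 1 ✗]
Since 15^8 ≡ 1, the order of 15 divides 8 < 16, so 15 is not a primitive root.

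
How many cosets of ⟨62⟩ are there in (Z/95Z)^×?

By Lagrange's theorem, ord_95(62) divides φ(95) = φ(5·19) = (5−1)·(19−1) = 4·18 = 72 = 2^3 · 3^2.
Divisors of 72: 1, 2, 3, 4, 6, 8, 9, 12, 18, 24, 36, 72.
Check 62^d mod 95 for each divisor in increasing order:
62^1 ≡ 62
62^2 ≡ 44
62^3 ≡ 68
62^4 ≡ 36
62^6 ≡ 64
62^8 ≡ 61
62^9 ≡ 77
62^12 ≡ 11
62^18 ≡ 39
62^24 ≡ 26
62^36 ≡ 1
Thus |⟨62⟩| = ord(62) = 36.
The index is φ(95) / ord(62) = 72 / 36 = 2.

2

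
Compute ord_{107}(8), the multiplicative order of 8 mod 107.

Since 8 ∈ (Z/107Z)^×, its order divides φ(107) = 107 − 1 = 106 = 2 · 53.
Divisors of 106: 1, 2, 53, 106.
Evaluate successive powers at the divisors of 106:
8^1 ≡ 8 (mod 107)
8^2 ≡ 64 (mod 107)
8^53 ≡ 106 (mod 107)
8^106 ≡ 1 (mod 107) ✓
So ord_107(8) = 106.

106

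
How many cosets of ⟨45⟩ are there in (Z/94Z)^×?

ord(45) | φ(94) = φ(2)·φ(47) = 1·46 = 46 = 2 · 23.
Divisors of 46: 1, 2, 23, 46.
Check 45^d mod 94 for each divisor in increasing order:
45^1 ≡ 45 (mod 94)
45^2 ≡ 51 (mod 94)
45^23 ≡ 93 (mod 94)
45^46 ≡ 1 (mod 94) ✓
Thus |⟨45⟩| = ord(45) = 46.
[(Z/94Z)^× : ⟨45⟩] = 46/46 = 1.

1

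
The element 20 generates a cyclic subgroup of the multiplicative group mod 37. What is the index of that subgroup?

1

Since 20 ∈ (Z/37Z)^×, its order divides φ(37) = 37 − 1 = 36 = 2^2 · 3^2.
Divisors of 36: 1, 2, 3, 4, 6, 9, 12, 18, 36.
Test each divisor d:
20^1 ≡ 20 (mod 37)
20^2 ≡ 30 (mod 37)
20^3 ≡ 8 (mod 37)
20^4 ≡ 12 (mod 37)
20^6 ≡ 27 (mod 37)
20^9 ≡ 31 (mod 37)
20^12 ≡ 26 (mod 37)
20^18 ≡ 36 (mod 37)
20^36 ≡ 1 (mod 37) ✓
So ord_37(20) = 36, hence |⟨20⟩| = 36.
The index is φ(37) / ord(20) = 36 / 36 = 1.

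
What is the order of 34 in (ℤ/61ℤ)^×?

5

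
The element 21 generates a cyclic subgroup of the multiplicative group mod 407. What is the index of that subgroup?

20

The order of 21 must divide φ(407) = φ(11·37) = (11−1)·(37−1) = 10·36 = 360 = 2^3 · 3^2 · 5.
Divisors of 360: 1, 2, 3, 4, 5, 6, 8, 9, 10, 12, 15, 18, 20, 24, 30, 36, 40, 45, 60, 72, 90, 120, 180, 360.
Check 21^d mod 407 for each divisor in increasing order:
21^1 ≡ 21 (mod 407)
21^2 ≡ 34 (mod 407)
21^3 ≡ 307 (mod 407)
21^4 ≡ 342 (mod 407)
21^5 ≡ 263 (mod 407)
21^6 ≡ 232 (mod 407)
21^8 ≡ 155 (mod 407)
21^9 ≡ 406 (mod 407)
21^10 ≡ 386 (mod 407)
21^12 ≡ 100 (mod 407)
21^15 ≡ 175 (mod 407)
21^18 ≡ 1 (mod 407) ✓
So ord_407(21) = 18, hence |⟨21⟩| = 18.
Index = |(Z/407Z)^×| / |⟨21⟩| = 360 / 18 = 20.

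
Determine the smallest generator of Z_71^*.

7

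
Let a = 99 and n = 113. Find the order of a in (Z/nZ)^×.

28

Since 99 ∈ (Z/113Z)^×, its order divides φ(113) = 113 − 1 = 112 = 2^4 · 7.
Divisors of 112: 1, 2, 4, 7, 8, 14, 16, 28, 56, 112.
Compute 99^d (mod 113) for the divisors d until we hit 1:
99^1 ≡ 99
99^2 ≡ 83
99^4 ≡ 109
99^7 ≡ 15
99^8 ≡ 16
99^14 ≡ 112
99^16 ≡ 30
99^28 ≡ 1
The smallest such exponent is 28, so the order of 99 is 28.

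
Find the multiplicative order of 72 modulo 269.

268

ord(72) | φ(269) = 269 − 1 = 268 = 2^2 · 67.
Divisors of 268: 1, 2, 4, 67, 134, 268.
Compute 72^d (mod 269) for the divisors d until we hit 1:
72^1 ≡ 72 (mod 269)
72^2 ≡ 73 (mod 269)
72^4 ≡ 218 (mod 269)
72^67 ≡ 187 (mod 269)
72^134 ≡ 268 (mod 269)
72^268 ≡ 1 (mod 269) ✓
Therefore the multiplicative order of 72 modulo 269 is 268.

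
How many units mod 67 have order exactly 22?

10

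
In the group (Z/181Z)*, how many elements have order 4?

2

φ(181) = 181 − 1 = 180 = 2^2 · 3^2 · 5.
Since (Z/181Z)^× is cyclic of order 180, the number of elements of order d is φ(d) when d | 180 and 0 otherwise.
4 = 2^2 divides 180, and φ(4) = 2.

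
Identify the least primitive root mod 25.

φ(25) = φ(5^2) = 5·(5−1) = 20 = 2^2 · 5.
g is a primitive root iff g^(20/q) ≢ 1 (mod 25) for each prime q ∈ {2, 5}.
g = 2: 2^10 ≡ 24; 2^4 ≡ 16 — none is 1, so 2 is a primitive root.
So 2 is the smallest generator of (Z/25Z)^×.

2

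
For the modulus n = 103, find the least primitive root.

5

φ(103) = 103 − 1 = 102 = 2 · 3 · 17.
Test candidates g = 2, 3, … against the prime factors q ∈ {2, 3, 17} of φ(103): g is a generator iff g^(102/q) ≢ 1 for every such q.
g = 2: 2^51 ≡ 1 — hits 1, so not a primitive root.
g = 3: 3^51 ≡ 102; 3^34 ≡ 1 — hits 1, so not a primitive root.
g = 4: 4^51 ≡ 1 — hits 1, so not a primitive root.
g = 5: 5^51 ≡ 102; 5^34 ≡ 56; 5^6 ≡ 72 — none is 1, so 5 is a primitive root.
The smallest primitive root modulo 103 is 5.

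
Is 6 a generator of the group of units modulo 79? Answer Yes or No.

φ(79) = 79 − 1 = 78 = 2 · 3 · 13.
Test 6^(78/q) mod 79 for each prime factor q of 78:
6^39 ≡ 78 (mod 79)  [q = 2: ≢ 1 ✓]
6^26 ≡ 55 (mod 79)  [q = 3: ≢ 1 ✓]
6^6 ≡ 46 (mod 79)  [q = 13: ≢ 1 ✓]
All checks pass, so 6 has order 78 and is a primitive root modulo 79.

Yes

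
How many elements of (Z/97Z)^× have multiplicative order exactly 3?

2

φ(97) = 97 − 1 = 96 = 2^5 · 3.
In a cyclic group of order 96, there are φ(d) elements of order d for each divisor d of 96, and zero for non-divisors.
3 | 96, and φ(3) = 3 − 1 = 2.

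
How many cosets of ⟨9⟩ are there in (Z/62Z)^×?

2

The order of 9 must divide φ(62) = φ(2)·φ(31) = 1·30 = 30 = 2 · 3 · 5.
Divisors of 30: 1, 2, 3, 5, 6, 10, 15, 30.
Check 9^d mod 62 for each divisor in increasing order:
9^1 ≡ 9 (mod 62)
9^2 ≡ 19 (mod 62)
9^3 ≡ 47 (mod 62)
9^5 ≡ 25 (mod 62)
9^6 ≡ 39 (mod 62)
9^10 ≡ 5 (mod 62)
9^15 ≡ 1 (mod 62) ✓
Thus |⟨9⟩| = ord(9) = 15.
Index = |(Z/62Z)^×| / |⟨9⟩| = 30 / 15 = 2.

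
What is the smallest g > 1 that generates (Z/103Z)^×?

φ(103) = 103 − 1 = 102 = 2 · 3 · 17.
g is a primitive root iff g^(102/q) ≢ 1 (mod 103) for each prime q ∈ {2, 3, 17}.
g = 2: 2^51 ≡ 1 — hits 1, so not a primitive root.
g = 3: 3^51 ≡ 102; 3^34 ≡ 1 — hits 1, so not a primitive root.
g = 4: 4^51 ≡ 1 — hits 1, so not a primitive root.
g = 5: 5^51 ≡ 102; 5^34 ≡ 56; 5^6 ≡ 72 — none is 1, so 5 is a primitive root.
So 5 is the smallest generator of (Z/103Z)^×.

5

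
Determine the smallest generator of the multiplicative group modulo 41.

6

φ(41) = 41 − 1 = 40 = 2^3 · 5.
g is a primitive root iff g^(40/q) ≢ 1 (mod 41) for each prime q ∈ {2, 5}.
g = 2: 2^20 ≡ 1 — hits 1, so not a primitive root.
g = 3: 3^20 ≡ 40; 3^8 ≡ 1 — hits 1, so not a primitive root.
g = 4: 4^20 ≡ 1 — hits 1, so not a primitive root.
g = 5: 5^20 ≡ 1 — hits 1, so not a primitive root.
g = 6: 6^20 ≡ 40; 6^8 ≡ 10 — none is 1, so 6 is a primitive root.
So 6 is the smallest generator of (Z/41Z)^×.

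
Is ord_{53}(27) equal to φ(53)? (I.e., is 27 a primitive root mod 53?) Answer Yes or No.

φ(53) = 53 − 1 = 52 = 2^2 · 13.
An element g generates (Z/53Z)^× iff g^(52/q) ≢ 1 (mod 53) for each prime q ∈ {2, 13}.
27^26 ≡ 52 (mod 53)  [q = 2: ≢ 1 ✓]
27^4 ≡ 10 (mod 53)  [q = 13: ≢ 1 ✓]
Every test exponent gives a nontrivial residue, hence 27 generates the full group.

Yes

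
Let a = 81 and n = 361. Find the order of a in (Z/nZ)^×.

By Lagrange's theorem, ord_361(81) divides φ(361) = φ(19^2) = 19·(19−1) = 342 = 2 · 3^2 · 19.
Divisors of 342: 1, 2, 3, 6, 9, 18, 19, 38, 57, 114, 171, 342.
Test each divisor d:
81^1 ≡ 81 (mod 361)
81^2 ≡ 63 (mod 361)
81^3 ≡ 49 (mod 361)
81^6 ≡ 235 (mod 361)
81^9 ≡ 324 (mod 361)
81^18 ≡ 286 (mod 361)
81^19 ≡ 62 (mod 361)
81^38 ≡ 234 (mod 361)
81^57 ≡ 68 (mod 361)
81^114 ≡ 292 (mod 361)
81^171 ≡ 1 (mod 361) ✓
So ord_361(81) = 171.

171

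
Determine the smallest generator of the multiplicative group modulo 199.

3

φ(199) = 199 − 1 = 198 = 2 · 3^2 · 11.
Test candidates g = 2, 3, … against the prime factors q ∈ {2, 3, 11} of φ(199): g is a generator iff g^(198/q) ≢ 1 for every such q.
g = 2: 2^99 ≡ 1 — hits 1, so not a primitive root.
g = 3: 3^99 ≡ 198; 3^66 ≡ 106; 3^18 ≡ 125 — none is 1, so 3 is a primitive root.
So 3 is the smallest generator of (Z/199Z)^×.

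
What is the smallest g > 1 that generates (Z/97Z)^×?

φ(97) = 97 − 1 = 96 = 2^5 · 3.
Test candidates g = 2, 3, … against the prime factors q ∈ {2, 3} of φ(97): g is a generator iff g^(96/q) ≢ 1 for every such q.
g = 2: 2^48 ≡ 1 — hits 1, so not a primitive root.
g = 3: 3^48 ≡ 1 — hits 1, so not a primitive root.
g = 4: 4^48 ≡ 1 — hits 1, so not a primitive root.
g = 5: 5^48 ≡ 96; 5^32 ≡ 35 — none is 1, so 5 is a primitive root.
Hence the least primitive root of 97 is 5.

5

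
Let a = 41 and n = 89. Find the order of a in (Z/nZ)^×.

ord(41) | φ(89) = 89 − 1 = 88 = 2^3 · 11.
Divisors of 88: 1, 2, 4, 8, 11, 22, 44, 88.
Check 41^d mod 89 for each divisor in increasing order:
41^1 ≡ 41 (mod 89)
41^2 ≡ 79 (mod 89)
41^4 ≡ 11 (mod 89)
41^8 ≡ 32 (mod 89)
41^11 ≡ 52 (mod 89)
41^22 ≡ 34 (mod 89)
41^44 ≡ 88 (mod 89)
41^88 ≡ 1 (mod 89) ✓
Therefore the multiplicative order of 41 modulo 89 is 88.

88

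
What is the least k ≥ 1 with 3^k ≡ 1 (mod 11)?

5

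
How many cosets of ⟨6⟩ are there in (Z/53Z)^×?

2

ord(6) | φ(53) = 53 − 1 = 52 = 2^2 · 13.
Divisors of 52: 1, 2, 4, 13, 26, 52.
Compute 6^d (mod 53) for the divisors d until we hit 1:
6^1 ≡ 6
6^2 ≡ 36
6^4 ≡ 24
6^13 ≡ 52
6^26 ≡ 1
Thus |⟨6⟩| = ord(6) = 26.
[(Z/53Z)^× : ⟨6⟩] = 52/26 = 2.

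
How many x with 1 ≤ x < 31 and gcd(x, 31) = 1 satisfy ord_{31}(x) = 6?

2

φ(31) = 31 − 1 = 30 = 2 · 3 · 5.
Since (Z/31Z)^× is cyclic of order 30, the number of elements of order d is φ(d) when d | 30 and 0 otherwise.
6 = 2 · 3 divides 30, and φ(6) = 2.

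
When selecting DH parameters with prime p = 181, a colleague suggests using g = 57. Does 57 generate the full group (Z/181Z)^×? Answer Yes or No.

φ(181) = 181 − 1 = 180 = 2^2 · 3^2 · 5.
It suffices to check that the order of 57 is not a proper divisor of 180: compute 57^(180/q) for q ∈ {2, 3, 5}.
57^90 ≡ 180 (mod 181)  [q = 2: ≢ 1 ✓]
57^60 ≡ 132 (mod 181)  [q = 3: ≢ 1 ✓]
57^36 ≡ 59 (mod 181)  [q = 5: ≢ 1 ✓]
None equal 1, so ord_181(57) = 180: 57 is a primitive root.

Yes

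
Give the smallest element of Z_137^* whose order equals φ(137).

3

φ(137) = 137 − 1 = 136 = 2^3 · 17.
Test candidates g = 2, 3, … against the prime factors q ∈ {2, 17} of φ(137): g is a generator iff g^(136/q) ≢ 1 for every such q.
g = 2: 2^68 ≡ 1 — hits 1, so not a primitive root.
g = 3: 3^68 ≡ 136; 3^8 ≡ 122 — none is 1, so 3 is a primitive root.
So 3 is the smallest generator of (Z/137Z)^×.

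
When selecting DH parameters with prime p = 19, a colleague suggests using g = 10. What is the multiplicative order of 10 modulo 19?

18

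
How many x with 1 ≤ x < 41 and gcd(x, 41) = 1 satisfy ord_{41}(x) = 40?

φ(41) = 41 − 1 = 40 = 2^3 · 5.
In a cyclic group of order 40, there are φ(d) elements of order d for each divisor d of 40, and zero for non-divisors.
40 = 2^3 · 5 divides 40, and φ(40) = 16.

16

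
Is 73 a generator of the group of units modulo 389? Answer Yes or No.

φ(389) = 389 − 1 = 388 = 2^2 · 97.
An element g generates (Z/389Z)^× iff g^(388/q) ≢ 1 (mod 389) for each prime q ∈ {2, 97}.
73^194 ≡ 1 (mod 389)  [q = 2: ≡ 1 ✗]
73^4 ≡ 74 (mod 389)  [q = 97: ≢ 1 ✓]
Since 73^194 ≡ 1, the order of 73 divides 194 < 388, so 73 is not a primitive root.

No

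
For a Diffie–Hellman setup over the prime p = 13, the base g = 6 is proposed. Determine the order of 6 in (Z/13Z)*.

Since 6 ∈ (Z/13Z)^×, its order divides φ(13) = 13 − 1 = 12 = 2^2 · 3.
Divisors of 12: 1, 2, 3, 4, 6, 12.
Compute 6^d (mod 13) for the divisors d until we hit 1:
6^1 ≡ 6 (mod 13)
6^2 ≡ 10 (mod 13)
6^3 ≡ 8 (mod 13)
6^4 ≡ 9 (mod 13)
6^6 ≡ 12 (mod 13)
6^12 ≡ 1 (mod 13) ✓
Therefore the multiplicative order of 6 modulo 13 is 12.

12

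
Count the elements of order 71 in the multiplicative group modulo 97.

φ(97) = 97 − 1 = 96 = 2^5 · 3.
In a cyclic group of order 96, there are φ(d) elements of order d for each divisor d of 96, and zero for non-divisors.
Here 96 is not a multiple of 71, so there are no elements of order 71.

0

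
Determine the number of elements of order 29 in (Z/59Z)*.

28

φ(59) = 59 − 1 = 58 = 2 · 29.
Since (Z/59Z)^× is cyclic of order 58, the number of elements of order d is φ(d) when d | 58 and 0 otherwise.
29 | 58, and φ(29) = 29 − 1 = 28.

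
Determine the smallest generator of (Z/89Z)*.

3

φ(89) = 89 − 1 = 88 = 2^3 · 11.
Test candidates g = 2, 3, … against the prime factors q ∈ {2, 11} of φ(89): g is a generator iff g^(88/q) ≢ 1 for every such q.
g = 2: 2^44 ≡ 1 — hits 1, so not a primitive root.
g = 3: 3^44 ≡ 88; 3^8 ≡ 64 — none is 1, so 3 is a primitive root.
Hence the least primitive root of 89 is 3.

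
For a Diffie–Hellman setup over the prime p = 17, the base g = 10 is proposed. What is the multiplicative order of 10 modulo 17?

ord(10) | φ(17) = 17 − 1 = 16 = 2^4.
Divisors of 16: 1, 2, 4, 8, 16.
Test each divisor d:
10^1 ≡ 10 (mod 17)
10^2 ≡ 15 (mod 17)
10^4 ≡ 4 (mod 17)
10^8 ≡ 16 (mod 17)
10^16 ≡ 1 (mod 17) ✓
The smallest such exponent is 16, so the order of 10 is 16.

16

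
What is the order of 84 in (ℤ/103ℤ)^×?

The order of 84 must divide φ(103) = 103 − 1 = 102 = 2 · 3 · 17.
Divisors of 102: 1, 2, 3, 6, 17, 34, 51, 102.
Test each divisor d:
84^1 ≡ 84 (mod 103)
84^2 ≡ 52 (mod 103)
84^3 ≡ 42 (mod 103)
84^6 ≡ 13 (mod 103)
84^17 ≡ 47 (mod 103)
84^34 ≡ 46 (mod 103)
84^51 ≡ 102 (mod 103)
84^102 ≡ 1 (mod 103) ✓
The smallest such exponent is 102, so the order of 84 is 102.

102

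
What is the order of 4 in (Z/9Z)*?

3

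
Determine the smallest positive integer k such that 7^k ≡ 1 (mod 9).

3

The order of 7 must divide φ(9) = φ(3^2) = 3·(3−1) = 6 = 2 · 3.
Divisors of 6: 1, 2, 3, 6.
Compute 7^d (mod 9) for the divisors d until we hit 1:
7^1 ≡ 7 (mod 9)
7^2 ≡ 4 (mod 9)
7^3 ≡ 1 (mod 9) ✓
So ord_9(7) = 3.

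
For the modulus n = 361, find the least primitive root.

2

φ(361) = φ(19^2) = 19·(19−1) = 342 = 2 · 3^2 · 19.
Test candidates g = 2, 3, … against the prime factors q ∈ {2, 3, 19} of φ(361): g is a generator iff g^(342/q) ≢ 1 for every such q.
g = 2: 2^171 ≡ 360; 2^114 ≡ 292; 2^18 ≡ 58 — none is 1, so 2 is a primitive root.
Hence the least primitive root of 361 is 2.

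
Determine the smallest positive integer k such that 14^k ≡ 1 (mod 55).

By Lagrange's theorem, ord_55(14) divides φ(55) = φ(5·11) = (5−1)·(11−1) = 4·10 = 40 = 2^3 · 5.
Divisors of 40: 1, 2, 4, 5, 8, 10, 20, 40.
Evaluate successive powers at the divisors of 40:
14^1 ≡ 14
14^2 ≡ 31
14^4 ≡ 26
14^5 ≡ 34
14^8 ≡ 16
14^10 ≡ 1
Hence ord(14) = 10.

10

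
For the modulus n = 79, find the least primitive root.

3

φ(79) = 79 − 1 = 78 = 2 · 3 · 13.
g is a primitive root iff g^(78/q) ≢ 1 (mod 79) for each prime q ∈ {2, 3, 13}.
g = 2: 2^39 ≡ 1 — hits 1, so not a primitive root.
g = 3: 3^39 ≡ 78; 3^26 ≡ 23; 3^6 ≡ 18 — none is 1, so 3 is a primitive root.
So 3 is the smallest generator of (Z/79Z)^×.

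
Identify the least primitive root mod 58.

3

φ(58) = φ(2)·φ(29) = 1·28 = 28 = 2^2 · 7.
g is a primitive root iff g^(28/q) ≢ 1 (mod 58) for each prime q ∈ {2, 7}.
g = 2: gcd(2, 58) = 2 > 1, not a unit — skip.
g = 3: 3^14 ≡ 57; 3^4 ≡ 23 — none is 1, so 3 is a primitive root.
So 3 is the smallest generator of (Z/58Z)^×.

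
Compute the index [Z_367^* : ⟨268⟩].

2

ord(268) | φ(367) = 367 − 1 = 366 = 2 · 3 · 61.
Divisors of 366: 1, 2, 3, 6, 61, 122, 183, 366.
Evaluate successive powers at the divisors of 366:
268^1 ≡ 268 (mod 367)
268^2 ≡ 259 (mod 367)
268^3 ≡ 49 (mod 367)
268^6 ≡ 199 (mod 367)
268^61 ≡ 83 (mod 367)
268^122 ≡ 283 (mod 367)
268^183 ≡ 1 (mod 367) ✓
So ord_367(268) = 183, hence |⟨268⟩| = 183.
[(Z/367Z)^× : ⟨268⟩] = 366/183 = 2.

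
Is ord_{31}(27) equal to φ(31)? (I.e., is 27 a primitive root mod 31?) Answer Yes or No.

No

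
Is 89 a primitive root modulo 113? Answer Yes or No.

φ(113) = 113 − 1 = 112 = 2^4 · 7.
89 is a primitive root mod 113 iff 89^(φ(113)/q) ≢ 1 for every prime q | φ(113), i.e. q ∈ {2, 7}.
89^56 ≡ 112 (mod 113)  [q = 2: ≢ 1 ✓]
89^16 ≡ 28 (mod 113)  [q = 7: ≢ 1 ✓]
All checks pass, so 89 has order 112 and is a primitive root modulo 113.

Yes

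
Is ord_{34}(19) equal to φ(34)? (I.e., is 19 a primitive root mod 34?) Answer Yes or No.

No

φ(34) = φ(2)·φ(17) = 1·16 = 16 = 2^4.
Test 19^(16/q) mod 34 for each prime factor q of 16:
19^8 ≡ 1 (mod 34)  [q = 2: ≡ 1 ✗]
The check at q = 2 fails, so 19 generates a proper subgroup.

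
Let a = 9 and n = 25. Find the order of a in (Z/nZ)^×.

By Lagrange's theorem, ord_25(9) divides φ(25) = φ(5^2) = 5·(5−1) = 20 = 2^2 · 5.
Divisors of 20: 1, 2, 4, 5, 10, 20.
Check 9^d mod 25 for each divisor in increasing order:
9^1 ≡ 9
9^2 ≡ 6
9^4 ≡ 11
9^5 ≡ 24
9^10 ≡ 1
Hence ord(9) = 10.

10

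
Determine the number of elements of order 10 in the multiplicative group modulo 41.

4

φ(41) = 41 − 1 = 40 = 2^3 · 5.
(Z/41Z)^× is cyclic (|G| = 40); a cyclic group of order m has exactly φ(d) elements of each order d | m, and none otherwise.
10 = 2 · 5 divides 40, and φ(10) = 4.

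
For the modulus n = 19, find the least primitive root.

2

φ(19) = 19 − 1 = 18 = 2 · 3^2.
g is a primitive root iff g^(18/q) ≢ 1 (mod 19) for each prime q ∈ {2, 3}.
g = 2: 2^9 ≡ 18; 2^6 ≡ 7 — none is 1, so 2 is a primitive root.
So 2 is the smallest generator of (Z/19Z)^×.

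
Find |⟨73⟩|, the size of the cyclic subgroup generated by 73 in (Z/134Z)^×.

By Lagrange's theorem, ord_134(73) divides φ(134) = φ(2)·φ(67) = 1·66 = 66 = 2 · 3 · 11.
Divisors of 66: 1, 2, 3, 6, 11, 22, 33, 66.
Check 73^d mod 134 for each divisor in increasing order:
73^1 ≡ 73 (mod 134)
73^2 ≡ 103 (mod 134)
73^3 ≡ 15 (mod 134)
73^6 ≡ 91 (mod 134)
73^11 ≡ 29 (mod 134)
73^22 ≡ 37 (mod 134)
73^33 ≡ 1 (mod 134) ✓
So ord_134(73) = 33.

33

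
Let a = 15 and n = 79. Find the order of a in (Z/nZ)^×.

ord(15) | φ(79) = 79 − 1 = 78 = 2 · 3 · 13.
Divisors of 78: 1, 2, 3, 6, 13, 26, 39, 78.
Check 15^d mod 79 for each divisor in increasing order:
15^1 ≡ 15 (mod 79)
15^2 ≡ 67 (mod 79)
15^3 ≡ 57 (mod 79)
15^6 ≡ 10 (mod 79)
15^13 ≡ 78 (mod 79)
15^26 ≡ 1 (mod 79) ✓
Hence ord(15) = 26.

26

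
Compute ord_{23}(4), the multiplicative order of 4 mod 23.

By Lagrange's theorem, ord_23(4) divides φ(23) = 23 − 1 = 22 = 2 · 11.
Divisors of 22: 1, 2, 11, 22.
Compute 4^d (mod 23) for the divisors d until we hit 1:
4^1 ≡ 4 (mod 23)
4^2 ≡ 16 (mod 23)
4^11 ≡ 1 (mod 23) ✓
Hence ord(4) = 11.

11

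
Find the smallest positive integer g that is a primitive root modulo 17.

φ(17) = 17 − 1 = 16 = 2^4.
g is a primitive root iff g^(16/q) ≢ 1 (mod 17) for each prime q ∈ {2}.
g = 2: 2^8 ≡ 1 — hits 1, so not a primitive root.
g = 3: 3^8 ≡ 16 — none is 1, so 3 is a primitive root.
Hence the least primitive root of 17 is 3.

3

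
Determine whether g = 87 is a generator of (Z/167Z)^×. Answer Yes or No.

φ(167) = 167 − 1 = 166 = 2 · 83.
It suffices to check that the order of 87 is not a proper divisor of 166: compute 87^(166/q) for q ∈ {2, 83}.
87^83 ≡ 1 (mod 167)  [q = 2: ≡ 1 ✗]
87^2 ≡ 54 (mod 167)  [q = 83: ≢ 1 ✓]
The check at q = 2 fails, so 87 generates a proper subgroup.

No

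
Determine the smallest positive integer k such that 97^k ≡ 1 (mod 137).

The order of 97 must divide φ(137) = 137 − 1 = 136 = 2^3 · 17.
Divisors of 136: 1, 2, 4, 8, 17, 34, 68, 136.
Check 97^d mod 137 for each divisor in increasing order:
97^1 ≡ 97 (mod 137)
97^2 ≡ 93 (mod 137)
97^4 ≡ 18 (mod 137)
97^8 ≡ 50 (mod 137)
97^17 ≡ 10 (mod 137)
97^34 ≡ 100 (mod 137)
97^68 ≡ 136 (mod 137)
97^136 ≡ 1 (mod 137) ✓
So ord_137(97) = 136.

136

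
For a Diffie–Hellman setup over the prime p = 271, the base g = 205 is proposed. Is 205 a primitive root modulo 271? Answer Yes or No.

φ(271) = 271 − 1 = 270 = 2 · 3^3 · 5.
It suffices to check that the order of 205 is not a proper divisor of 270: compute 205^(270/q) for q ∈ {2, 3, 5}.
205^135 ≡ 1 (mod 271)  [q = 2: ≡ 1 ✗]
205^90 ≡ 28 (mod 271)  [q = 3: ≢ 1 ✓]
205^54 ≡ 244 (mod 271)  [q = 5: ≢ 1 ✓]
Since 205^135 ≡ 1, the order of 205 divides 135 < 270, so 205 is not a primitive root.

No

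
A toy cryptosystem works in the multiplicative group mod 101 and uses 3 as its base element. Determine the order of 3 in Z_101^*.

100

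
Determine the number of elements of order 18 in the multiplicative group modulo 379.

φ(379) = 379 − 1 = 378 = 2 · 3^3 · 7.
Since (Z/379Z)^× is cyclic of order 378, the number of elements of order d is φ(d) when d | 378 and 0 otherwise.
18 = 2 · 3^2 divides 378, and φ(18) = 6.

6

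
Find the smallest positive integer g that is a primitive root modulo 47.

φ(47) = 47 − 1 = 46 = 2 · 23.
Test candidates g = 2, 3, … against the prime factors q ∈ {2, 23} of φ(47): g is a generator iff g^(46/q) ≢ 1 for every such q.
g = 2: 2^23 ≡ 1 — hits 1, so not a primitive root.
g = 3: 3^23 ≡ 1 — hits 1, so not a primitive root.
g = 4: 4^23 ≡ 1 — hits 1, so not a primitive root.
g = 5: 5^23 ≡ 46; 5^2 ≡ 25 — none is 1, so 5 is a primitive root.
The smallest primitive root modulo 47 is 5.

5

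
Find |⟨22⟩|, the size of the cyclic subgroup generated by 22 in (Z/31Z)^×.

30

By Lagrange's theorem, ord_31(22) divides φ(31) = 31 − 1 = 30 = 2 · 3 · 5.
Divisors of 30: 1, 2, 3, 5, 6, 10, 15, 30.
Compute 22^d (mod 31) for the divisors d until we hit 1:
22^1 ≡ 22
22^2 ≡ 19
22^3 ≡ 15
22^5 ≡ 6
22^6 ≡ 8
22^10 ≡ 5
22^15 ≡ 30
22^30 ≡ 1
The smallest such exponent is 30, so the order of 22 is 30.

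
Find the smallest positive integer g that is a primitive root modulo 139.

2

φ(139) = 139 − 1 = 138 = 2 · 3 · 23.
g is a primitive root iff g^(138/q) ≢ 1 (mod 139) for each prime q ∈ {2, 3, 23}.
g = 2: 2^69 ≡ 138; 2^46 ≡ 96; 2^6 ≡ 64 — none is 1, so 2 is a primitive root.
Hence the least primitive root of 139 is 2.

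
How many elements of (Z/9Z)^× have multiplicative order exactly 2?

1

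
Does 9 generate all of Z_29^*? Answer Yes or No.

φ(29) = 29 − 1 = 28 = 2^2 · 7.
An element g generates (Z/29Z)^× iff g^(28/q) ≢ 1 (mod 29) for each prime q ∈ {2, 7}.
9^14 ≡ 1 (mod 29)  [q = 2: ≡ 1 ✗]
9^4 ≡ 7 (mod 29)  [q = 7: ≢ 1 ✓]
9^14 ≡ 1 shows ord(9) | 14, strictly less than φ(29); not a primitive root.

No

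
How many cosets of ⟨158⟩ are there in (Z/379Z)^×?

1

ord(158) | φ(379) = 379 − 1 = 378 = 2 · 3^3 · 7.
Divisors of 378: 1, 2, 3, 6, 7, 9, 14, 18, 21, 27, 42, 54, 63, 126, 189, 378.
Evaluate successive powers at the divisors of 378:
158^1 ≡ 158 (mod 379)
158^2 ≡ 329 (mod 379)
158^3 ≡ 59 (mod 379)
158^6 ≡ 70 (mod 379)
158^7 ≡ 69 (mod 379)
158^9 ≡ 340 (mod 379)
158^14 ≡ 213 (mod 379)
158^18 ≡ 5 (mod 379)
158^21 ≡ 295 (mod 379)
158^27 ≡ 184 (mod 379)
158^42 ≡ 234 (mod 379)
158^54 ≡ 125 (mod 379)
158^63 ≡ 52 (mod 379)
158^126 ≡ 51 (mod 379)
158^189 ≡ 378 (mod 379)
158^378 ≡ 1 (mod 379) ✓
So ord_379(158) = 378, hence |⟨158⟩| = 378.
[(Z/379Z)^× : ⟨158⟩] = 378/378 = 1.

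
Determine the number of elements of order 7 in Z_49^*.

6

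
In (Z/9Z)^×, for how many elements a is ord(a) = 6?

2

φ(9) = φ(3^2) = 3·(3−1) = 6 = 2 · 3.
In a cyclic group of order 6, there are φ(d) elements of order d for each divisor d of 6, and zero for non-divisors.
6 = 2 · 3 divides 6, and φ(6) = 2.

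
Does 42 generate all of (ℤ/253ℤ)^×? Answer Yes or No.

253 = 11 · 23 is a product of two distinct odd primes, so (Z/253Z)^× ≅ (Z/11Z)^× × (Z/23Z)^× is not cyclic.
No primitive root modulo 253 exists; in particular 42 is not one.

No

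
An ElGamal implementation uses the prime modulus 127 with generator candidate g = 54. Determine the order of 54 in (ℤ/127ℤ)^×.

Since 54 ∈ (Z/127Z)^×, its order divides φ(127) = 127 − 1 = 126 = 2 · 3^2 · 7.
Divisors of 126: 1, 2, 3, 6, 7, 9, 14, 18, 21, 42, 63, 126.
Check 54^d mod 127 for each divisor in increasing order:
54^1 ≡ 54 (mod 127)
54^2 ≡ 122 (mod 127)
54^3 ≡ 111 (mod 127)
54^6 ≡ 2 (mod 127)
54^7 ≡ 108 (mod 127)
54^9 ≡ 95 (mod 127)
54^14 ≡ 107 (mod 127)
54^18 ≡ 8 (mod 127)
54^21 ≡ 126 (mod 127)
54^42 ≡ 1 (mod 127) ✓
The smallest such exponent is 42, so the order of 54 is 42.

42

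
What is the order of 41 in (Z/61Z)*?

10

ord(41) | φ(61) = 61 − 1 = 60 = 2^2 · 3 · 5.
Divisors of 60: 1, 2, 3, 4, 5, 6, 10, 12, 15, 20, 30, 60.
Evaluate successive powers at the divisors of 60:
41^1 ≡ 41 (mod 61)
41^2 ≡ 34 (mod 61)
41^3 ≡ 52 (mod 61)
41^4 ≡ 58 (mod 61)
41^5 ≡ 60 (mod 61)
41^6 ≡ 20 (mod 61)
41^10 ≡ 1 (mod 61) ✓
The smallest such exponent is 10, so the order of 41 is 10.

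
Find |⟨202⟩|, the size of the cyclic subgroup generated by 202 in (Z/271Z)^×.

By Lagrange's theorem, ord_271(202) divides φ(271) = 271 − 1 = 270 = 2 · 3^3 · 5.
Divisors of 270: 1, 2, 3, 5, 6, 9, 10, 15, 18, 27, 30, 45, 54, 90, 135, 270.
Test each divisor d:
202^1 ≡ 202
202^2 ≡ 154
202^3 ≡ 214
202^5 ≡ 165
202^6 ≡ 268
202^9 ≡ 171
202^10 ≡ 125
202^15 ≡ 29
202^18 ≡ 244
202^27 ≡ 261
202^30 ≡ 28
202^45 ≡ 270
202^54 ≡ 100
202^90 ≡ 1
Therefore the multiplicative order of 202 modulo 271 is 90.

90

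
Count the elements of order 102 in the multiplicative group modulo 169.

0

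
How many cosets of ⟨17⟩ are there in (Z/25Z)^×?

1

The order of 17 must divide φ(25) = φ(5^2) = 5·(5−1) = 20 = 2^2 · 5.
Divisors of 20: 1, 2, 4, 5, 10, 20.
Check 17^d mod 25 for each divisor in increasing order:
17^1 ≡ 17
17^2 ≡ 14
17^4 ≡ 21
17^5 ≡ 7
17^10 ≡ 24
17^20 ≡ 1
Thus |⟨17⟩| = ord(17) = 20.
Index = |(Z/25Z)^×| / |⟨17⟩| = 20 / 20 = 1.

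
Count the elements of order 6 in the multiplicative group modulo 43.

φ(43) = 43 − 1 = 42 = 2 · 3 · 7.
Since (Z/43Z)^× is cyclic of order 42, the number of elements of order d is φ(d) when d | 42 and 0 otherwise.
6 = 2 · 3 divides 42, and φ(6) = 2.

2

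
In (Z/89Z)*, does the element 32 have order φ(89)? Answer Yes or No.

No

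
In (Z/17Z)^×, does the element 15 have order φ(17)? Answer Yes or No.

φ(17) = 17 − 1 = 16 = 2^4.
15 is a primitive root mod 17 iff 15^(φ(17)/q) ≢ 1 for every prime q | φ(17), i.e. q ∈ {2}.
15^8 ≡ 1 (mod 17)  [q = 2: ≡ 1 ✗]
The check at q = 2 fails, so 15 generates a proper subgroup.

No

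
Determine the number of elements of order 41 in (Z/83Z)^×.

40

φ(83) = 83 − 1 = 82 = 2 · 41.
In a cyclic group of order 82, there are φ(d) elements of order d for each divisor d of 82, and zero for non-divisors.
41 | 82, and φ(41) = 41 − 1 = 40.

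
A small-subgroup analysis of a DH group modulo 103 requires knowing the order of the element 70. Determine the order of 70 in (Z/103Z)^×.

102

Since 70 ∈ (Z/103Z)^×, its order divides φ(103) = 103 − 1 = 102 = 2 · 3 · 17.
Divisors of 102: 1, 2, 3, 6, 17, 34, 51, 102.
Test each divisor d:
70^1 ≡ 70 (mod 103)
70^2 ≡ 59 (mod 103)
70^3 ≡ 10 (mod 103)
70^6 ≡ 100 (mod 103)
70^17 ≡ 57 (mod 103)
70^34 ≡ 56 (mod 103)
70^51 ≡ 102 (mod 103)
70^102 ≡ 1 (mod 103) ✓
Therefore the multiplicative order of 70 modulo 103 is 102.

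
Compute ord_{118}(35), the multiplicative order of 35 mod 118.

29

Since 35 ∈ (Z/118Z)^×, its order divides φ(118) = φ(2)·φ(59) = 1·58 = 58 = 2 · 29.
Divisors of 58: 1, 2, 29, 58.
Compute 35^d (mod 118) for the divisors d until we hit 1:
35^1 ≡ 35 (mod 118)
35^2 ≡ 45 (mod 118)
35^29 ≡ 1 (mod 118) ✓
The smallest such exponent is 29, so the order of 35 is 29.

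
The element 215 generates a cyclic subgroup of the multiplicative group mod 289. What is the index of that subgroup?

1

By Lagrange's theorem, ord_289(215) divides φ(289) = φ(17^2) = 17·(17−1) = 272 = 2^4 · 17.
Divisors of 272: 1, 2, 4, 8, 16, 17, 34, 68, 136, 272.
Compute 215^d (mod 289) for the divisors d until we hit 1:
215^1 ≡ 215 (mod 289)
215^2 ≡ 274 (mod 289)
215^4 ≡ 225 (mod 289)
215^8 ≡ 50 (mod 289)
215^16 ≡ 188 (mod 289)
215^17 ≡ 249 (mod 289)
215^34 ≡ 155 (mod 289)
215^68 ≡ 38 (mod 289)
215^136 ≡ 288 (mod 289)
215^272 ≡ 1 (mod 289) ✓
So ord_289(215) = 272, hence |⟨215⟩| = 272.
Index = |(Z/289Z)^×| / |⟨215⟩| = 272 / 272 = 1.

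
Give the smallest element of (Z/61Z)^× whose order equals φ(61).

2

φ(61) = 61 − 1 = 60 = 2^2 · 3 · 5.
g is a primitive root iff g^(60/q) ≢ 1 (mod 61) for each prime q ∈ {2, 3, 5}.
g = 2: 2^30 ≡ 60; 2^20 ≡ 47; 2^12 ≡ 9 — none is 1, so 2 is a primitive root.
The smallest primitive root modulo 61 is 2.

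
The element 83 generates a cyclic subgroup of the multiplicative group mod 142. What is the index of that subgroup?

By Lagrange's theorem, ord_142(83) divides φ(142) = φ(2)·φ(71) = 1·70 = 70 = 2 · 5 · 7.
Divisors of 70: 1, 2, 5, 7, 10, 14, 35, 70.
Test each divisor d:
83^1 ≡ 83 (mod 142)
83^2 ≡ 73 (mod 142)
83^5 ≡ 119 (mod 142)
83^7 ≡ 25 (mod 142)
83^10 ≡ 103 (mod 142)
83^14 ≡ 57 (mod 142)
83^35 ≡ 1 (mod 142) ✓
Thus |⟨83⟩| = ord(83) = 35.
The index is φ(142) / ord(83) = 70 / 35 = 2.

2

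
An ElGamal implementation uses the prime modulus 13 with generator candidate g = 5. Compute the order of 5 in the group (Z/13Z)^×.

ord(5) | φ(13) = 13 − 1 = 12 = 2^2 · 3.
Divisors of 12: 1, 2, 3, 4, 6, 12.
Check 5^d mod 13 for each divisor in increasing order:
5^1 ≡ 5 (mod 13)
5^2 ≡ 12 (mod 13)
5^3 ≡ 8 (mod 13)
5^4 ≡ 1 (mod 13) ✓
So ord_13(5) = 4.

4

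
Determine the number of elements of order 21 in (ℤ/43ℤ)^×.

12

φ(43) = 43 − 1 = 42 = 2 · 3 · 7.
(Z/43Z)^× is cyclic (|G| = 42); a cyclic group of order m has exactly φ(d) elements of each order d | m, and none otherwise.
21 = 3 · 7 divides 42, and φ(21) = 12.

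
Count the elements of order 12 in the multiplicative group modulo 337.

4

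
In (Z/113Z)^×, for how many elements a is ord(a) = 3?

0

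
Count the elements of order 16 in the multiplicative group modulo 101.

φ(101) = 101 − 1 = 100 = 2^2 · 5^2.
Since (Z/101Z)^× is cyclic of order 100, the number of elements of order d is φ(d) when d | 100 and 0 otherwise.
16 does not divide 100, so no element of (Z/101Z)^× has order 16.

0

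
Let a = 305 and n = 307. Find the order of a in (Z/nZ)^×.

The order of 305 must divide φ(307) = 307 − 1 = 306 = 2 · 3^2 · 17.
Divisors of 306: 1, 2, 3, 6, 9, 17, 18, 34, 51, 102, 153, 306.
Check 305^d mod 307 for each divisor in increasing order:
305^1 ≡ 305
305^2 ≡ 4
305^3 ≡ 299
305^6 ≡ 64
305^9 ≡ 102
305^17 ≡ 17
305^18 ≡ 273
305^34 ≡ 289
305^51 ≡ 1
The smallest such exponent is 51, so the order of 305 is 51.

51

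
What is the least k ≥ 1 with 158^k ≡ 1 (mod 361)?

ord(158) | φ(361) = φ(19^2) = 19·(19−1) = 342 = 2 · 3^2 · 19.
Divisors of 342: 1, 2, 3, 6, 9, 18, 19, 38, 57, 114, 171, 342.
Compute 158^d (mod 361) for the divisors d until we hit 1:
158^1 ≡ 158 (mod 361)
158^2 ≡ 55 (mod 361)
158^3 ≡ 26 (mod 361)
158^6 ≡ 315 (mod 361)
158^9 ≡ 248 (mod 361)
158^18 ≡ 134 (mod 361)
158^19 ≡ 234 (mod 361)
158^38 ≡ 245 (mod 361)
158^57 ≡ 292 (mod 361)
158^114 ≡ 68 (mod 361)
158^171 ≡ 1 (mod 361) ✓
So ord_361(158) = 171.

171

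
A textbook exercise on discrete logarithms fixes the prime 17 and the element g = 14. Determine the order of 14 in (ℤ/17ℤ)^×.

Since 14 ∈ (Z/17Z)^×, its order divides φ(17) = 17 − 1 = 16 = 2^4.
Divisors of 16: 1, 2, 4, 8, 16.
Check 14^d mod 17 for each divisor in increasing order:
14^1 ≡ 14 (mod 17)
14^2 ≡ 9 (mod 17)
14^4 ≡ 13 (mod 17)
14^8 ≡ 16 (mod 17)
14^16 ≡ 1 (mod 17) ✓
Hence ord(14) = 16.

16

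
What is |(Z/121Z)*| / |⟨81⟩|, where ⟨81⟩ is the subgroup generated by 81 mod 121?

The order of 81 must divide φ(121) = φ(11^2) = 11·(11−1) = 110 = 2 · 5 · 11.
Divisors of 110: 1, 2, 5, 10, 11, 22, 55, 110.
Evaluate successive powers at the divisors of 110:
81^1 ≡ 81 (mod 121)
81^2 ≡ 27 (mod 121)
81^5 ≡ 1 (mod 121) ✓
Thus |⟨81⟩| = ord(81) = 5.
[(Z/121Z)^× : ⟨81⟩] = 110/5 = 22.

22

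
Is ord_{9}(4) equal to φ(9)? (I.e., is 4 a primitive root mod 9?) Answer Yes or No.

No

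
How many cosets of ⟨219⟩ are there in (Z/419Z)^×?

2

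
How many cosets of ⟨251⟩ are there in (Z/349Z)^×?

By Lagrange's theorem, ord_349(251) divides φ(349) = 349 − 1 = 348 = 2^2 · 3 · 29.
Divisors of 348: 1, 2, 3, 4, 6, 12, 29, 58, 87, 116, 174, 348.
Test each divisor d:
251^1 ≡ 251
251^2 ≡ 181
251^3 ≡ 61
251^4 ≡ 304
251^6 ≡ 231
251^12 ≡ 313
251^29 ≡ 136
251^58 ≡ 348
251^87 ≡ 213
251^116 ≡ 1
The order of 251 is 116, so the subgroup it generates has 116 elements.
The index is φ(349) / ord(251) = 348 / 116 = 3.

3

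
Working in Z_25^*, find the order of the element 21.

Since 21 ∈ (Z/25Z)^×, its order divides φ(25) = φ(5^2) = 5·(5−1) = 20 = 2^2 · 5.
Divisors of 20: 1, 2, 4, 5, 10, 20.
Compute 21^d (mod 25) for the divisors d until we hit 1:
21^1 ≡ 21 (mod 25)
21^2 ≡ 16 (mod 25)
21^4 ≡ 6 (mod 25)
21^5 ≡ 1 (mod 25) ✓
Hence ord(21) = 5.

5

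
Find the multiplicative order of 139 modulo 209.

90

ord(139) | φ(209) = φ(11·19) = (11−1)·(19−1) = 10·18 = 180 = 2^2 · 3^2 · 5.
Divisors of 180: 1, 2, 3, 4, 5, 6, 9, 10, 12, 15, 18, 20, 30, 36, 45, 60, 90, 180.
Test each divisor d:
139^1 ≡ 139 (mod 209)
139^2 ≡ 93 (mod 209)
139^3 ≡ 178 (mod 209)
139^4 ≡ 80 (mod 209)
139^5 ≡ 43 (mod 209)
139^6 ≡ 125 (mod 209)
139^9 ≡ 96 (mod 209)
139^10 ≡ 177 (mod 209)
139^12 ≡ 159 (mod 209)
139^15 ≡ 87 (mod 209)
139^18 ≡ 20 (mod 209)
139^20 ≡ 188 (mod 209)
139^30 ≡ 45 (mod 209)
139^36 ≡ 191 (mod 209)
139^45 ≡ 153 (mod 209)
139^60 ≡ 144 (mod 209)
139^90 ≡ 1 (mod 209) ✓
Hence ord(139) = 90.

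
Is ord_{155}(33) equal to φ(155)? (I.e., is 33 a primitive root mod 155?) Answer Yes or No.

155 = 5 · 31 is a product of two distinct odd primes, so (Z/155Z)^× ≅ (Z/5Z)^× × (Z/31Z)^× is not cyclic.
No primitive root modulo 155 exists; in particular 33 is not one.

No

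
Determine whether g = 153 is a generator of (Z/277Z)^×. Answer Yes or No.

φ(277) = 277 − 1 = 276 = 2^2 · 3 · 23.
Test 153^(276/q) mod 277 for each prime factor q of 276:
153^138 ≡ 276 (mod 277)  [q = 2: ≢ 1 ✓]
153^92 ≡ 160 (mod 277)  [q = 3: ≢ 1 ✓]
153^12 ≡ 84 (mod 277)  [q = 23: ≢ 1 ✓]
Every test exponent gives a nontrivial residue, hence 153 generates the full group.

Yes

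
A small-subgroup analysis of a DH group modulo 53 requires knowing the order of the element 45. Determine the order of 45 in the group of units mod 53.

52

The order of 45 must divide φ(53) = 53 − 1 = 52 = 2^2 · 13.
Divisors of 52: 1, 2, 4, 13, 26, 52.
Check 45^d mod 53 for each divisor in increasing order:
45^1 ≡ 45 (mod 53)
45^2 ≡ 11 (mod 53)
45^4 ≡ 15 (mod 53)
45^13 ≡ 30 (mod 53)
45^26 ≡ 52 (mod 53)
45^52 ≡ 1 (mod 53) ✓
The smallest such exponent is 52, so the order of 45 is 52.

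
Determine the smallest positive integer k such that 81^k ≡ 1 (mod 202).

Since 81 ∈ (Z/202Z)^×, its order divides φ(202) = φ(2)·φ(101) = 1·100 = 100 = 2^2 · 5^2.
Divisors of 100: 1, 2, 4, 5, 10, 20, 25, 50, 100.
Evaluate successive powers at the divisors of 100:
81^1 ≡ 81
81^2 ≡ 97
81^4 ≡ 117
81^5 ≡ 185
81^10 ≡ 87
81^20 ≡ 95
81^25 ≡ 1
So ord_202(81) = 25.

25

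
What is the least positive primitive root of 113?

φ(113) = 113 − 1 = 112 = 2^4 · 7.
Test candidates g = 2, 3, … against the prime factors q ∈ {2, 7} of φ(113): g is a generator iff g^(112/q) ≢ 1 for every such q.
g = 2: 2^56 ≡ 1 — hits 1, so not a primitive root.
g = 3: 3^56 ≡ 112; 3^16 ≡ 49 — none is 1, so 3 is a primitive root.
Hence the least primitive root of 113 is 3.

3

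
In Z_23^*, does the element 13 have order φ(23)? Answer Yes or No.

No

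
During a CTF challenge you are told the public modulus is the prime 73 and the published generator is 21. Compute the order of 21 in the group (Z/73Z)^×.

Since 21 ∈ (Z/73Z)^×, its order divides φ(73) = 73 − 1 = 72 = 2^3 · 3^2.
Divisors of 72: 1, 2, 3, 4, 6, 8, 9, 12, 18, 24, 36, 72.
Compute 21^d (mod 73) for the divisors d until we hit 1:
21^1 ≡ 21 (mod 73)
21^2 ≡ 3 (mod 73)
21^3 ≡ 63 (mod 73)
21^4 ≡ 9 (mod 73)
21^6 ≡ 27 (mod 73)
21^8 ≡ 8 (mod 73)
21^9 ≡ 22 (mod 73)
21^12 ≡ 72 (mod 73)
21^18 ≡ 46 (mod 73)
21^24 ≡ 1 (mod 73) ✓
Therefore the multiplicative order of 21 modulo 73 is 24.

24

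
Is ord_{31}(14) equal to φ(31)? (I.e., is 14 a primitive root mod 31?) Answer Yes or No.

φ(31) = 31 − 1 = 30 = 2 · 3 · 5.
Test 14^(30/q) mod 31 for each prime factor q of 30:
14^15 ≡ 1 (mod 31)  [q = 2: ≡ 1 ✗]
14^10 ≡ 25 (mod 31)  [q = 3: ≢ 1 ✓]
14^6 ≡ 8 (mod 31)  [q = 5: ≢ 1 ✓]
Since 14^15 ≡ 1, the order of 14 divides 15 < 30, so 14 is not a primitive root.

No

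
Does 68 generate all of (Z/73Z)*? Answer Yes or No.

Yes

φ(73) = 73 − 1 = 72 = 2^3 · 3^2.
It suffices to check that the order of 68 is not a proper divisor of 72: compute 68^(72/q) for q ∈ {2, 3}.
68^36 ≡ 72 (mod 73)  [q = 2: ≢ 1 ✓]
68^24 ≡ 8 (mod 73)  [q = 3: ≢ 1 ✓]
None equal 1, so ord_73(68) = 72: 68 is a primitive root.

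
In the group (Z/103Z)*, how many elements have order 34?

φ(103) = 103 − 1 = 102 = 2 · 3 · 17.
Since (Z/103Z)^× is cyclic of order 102, the number of elements of order d is φ(d) when d | 102 and 0 otherwise.
34 = 2 · 17 divides 102, and φ(34) = 16.

16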